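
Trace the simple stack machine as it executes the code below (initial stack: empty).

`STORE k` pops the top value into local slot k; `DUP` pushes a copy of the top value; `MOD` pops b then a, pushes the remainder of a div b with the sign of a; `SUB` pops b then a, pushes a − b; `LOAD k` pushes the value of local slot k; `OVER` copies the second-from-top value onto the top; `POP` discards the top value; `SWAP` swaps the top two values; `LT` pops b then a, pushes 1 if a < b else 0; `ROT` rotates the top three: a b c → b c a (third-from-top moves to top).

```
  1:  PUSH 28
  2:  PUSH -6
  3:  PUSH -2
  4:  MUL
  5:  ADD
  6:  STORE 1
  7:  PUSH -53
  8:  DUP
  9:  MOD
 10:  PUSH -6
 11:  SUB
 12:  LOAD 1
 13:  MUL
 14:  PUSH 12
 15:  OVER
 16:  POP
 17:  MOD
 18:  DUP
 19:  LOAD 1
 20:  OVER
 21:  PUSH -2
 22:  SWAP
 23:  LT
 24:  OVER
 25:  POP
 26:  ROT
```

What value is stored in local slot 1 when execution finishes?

40

PUSH 28  : 28
PUSH -6  : 28 -6
PUSH -2  : 28 -6 -2
MUL      : 28 12
ADD      : 40
STORE 1  : (empty)
PUSH -53 : -53
DUP      : -53 -53
MOD      : 0
PUSH -6  : 0 -6
SUB      : 6
LOAD 1   : 6 40
MUL      : 240
PUSH 12  : 240 12
OVER     : 240 12 240
POP      : 240 12
MOD      : 0
DUP      : 0 0
LOAD 1   : 0 0 40
OVER     : 0 0 40 0
PUSH -2  : 0 0 40 0 -2
SWAP     : 0 0 40 -2 0
LT       : 0 0 40 1
OVER     : 0 0 40 1 40
POP      : 0 0 40 1
ROT      : 0 40 1 0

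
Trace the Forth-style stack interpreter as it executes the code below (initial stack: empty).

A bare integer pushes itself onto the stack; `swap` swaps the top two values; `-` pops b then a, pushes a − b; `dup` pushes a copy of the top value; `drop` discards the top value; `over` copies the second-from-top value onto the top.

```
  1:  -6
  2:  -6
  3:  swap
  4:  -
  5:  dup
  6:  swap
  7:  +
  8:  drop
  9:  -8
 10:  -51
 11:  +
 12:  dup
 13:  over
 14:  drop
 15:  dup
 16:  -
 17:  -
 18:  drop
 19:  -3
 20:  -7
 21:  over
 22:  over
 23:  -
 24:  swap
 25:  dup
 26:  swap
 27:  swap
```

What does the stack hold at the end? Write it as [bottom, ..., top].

[-3, 4, -7, -7]

-6    -6
-6    -6 -6
swap  -6 -6
-     0
dup   0 0
swap  0 0
+     0
drop  (empty)
-8    -8
-51   -8 -51
+     -59
dup   -59 -59
over  -59 -59 -59
drop  -59 -59
dup   -59 -59 -59
-     -59 0
-     -59
drop  (empty)
-3    -3
-7    -3 -7
over  -3 -7 -3
over  -3 -7 -3 -7
-     -3 -7 4
swap  -3 4 -7
dup   -3 4 -7 -7
swap  -3 4 -7 -7
swap  -3 4 -7 -7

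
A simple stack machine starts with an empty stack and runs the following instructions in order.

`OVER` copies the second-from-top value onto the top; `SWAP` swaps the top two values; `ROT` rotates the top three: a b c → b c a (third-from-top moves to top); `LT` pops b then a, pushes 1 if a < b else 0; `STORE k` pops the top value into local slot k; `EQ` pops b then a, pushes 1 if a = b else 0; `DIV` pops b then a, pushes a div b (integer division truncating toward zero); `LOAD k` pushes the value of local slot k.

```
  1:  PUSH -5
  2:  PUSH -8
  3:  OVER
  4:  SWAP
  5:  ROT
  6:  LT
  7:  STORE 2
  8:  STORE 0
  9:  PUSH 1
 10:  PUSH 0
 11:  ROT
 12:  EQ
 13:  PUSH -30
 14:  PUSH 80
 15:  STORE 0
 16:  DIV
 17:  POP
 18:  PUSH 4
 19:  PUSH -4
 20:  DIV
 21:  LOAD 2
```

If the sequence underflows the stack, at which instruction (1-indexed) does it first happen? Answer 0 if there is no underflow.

PUSH -5  [-5]
PUSH -8  [-5, -8]
OVER     [-5, -8, -5]
SWAP     [-5, -5, -8]
ROT      [-5, -8, -5]
LT       [-5, 1]
STORE 2  [-5]
STORE 0  []
PUSH 1   [1]
PUSH 0   [1, 0]
ROT  — needs 3 operands, stack has 2 → underflow

11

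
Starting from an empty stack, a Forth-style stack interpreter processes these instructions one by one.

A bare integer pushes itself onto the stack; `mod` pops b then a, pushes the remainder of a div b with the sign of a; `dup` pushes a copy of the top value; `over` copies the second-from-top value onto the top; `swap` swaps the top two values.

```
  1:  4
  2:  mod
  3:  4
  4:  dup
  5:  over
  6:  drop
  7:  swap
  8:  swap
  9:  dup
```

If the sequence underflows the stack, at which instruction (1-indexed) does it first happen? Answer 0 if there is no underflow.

2

4 → 4
mod  — needs 2 operands, stack has 1 → underflow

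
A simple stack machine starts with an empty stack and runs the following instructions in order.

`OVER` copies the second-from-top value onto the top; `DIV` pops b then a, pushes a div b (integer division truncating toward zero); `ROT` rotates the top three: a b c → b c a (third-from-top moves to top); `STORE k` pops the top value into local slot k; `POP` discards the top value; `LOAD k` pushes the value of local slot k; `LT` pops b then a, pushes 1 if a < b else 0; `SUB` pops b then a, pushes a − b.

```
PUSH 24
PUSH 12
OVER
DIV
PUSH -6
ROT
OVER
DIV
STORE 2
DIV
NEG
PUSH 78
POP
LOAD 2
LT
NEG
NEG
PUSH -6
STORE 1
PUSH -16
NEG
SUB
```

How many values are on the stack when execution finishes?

PUSH 24  → [24]
PUSH 12  → [24, 12]
OVER     → [24, 12, 24]
DIV      → [24, 0]
PUSH -6  → [24, 0, -6]
ROT      → [0, -6, 24]
OVER     → [0, -6, 24, -6]
DIV      → [0, -6, -4]
STORE 2  → [0, -6]
DIV      → [0]
NEG      → [0]
PUSH 78  → [0, 78]
POP      → [0]
LOAD 2   → [0, -4]
LT       → [0]
NEG      → [0]
NEG      → [0]
PUSH -6  → [0, -6]
STORE 1  → [0]
PUSH -16 → [0, -16]
NEG      → [0, 16]
SUB      → [-16]

1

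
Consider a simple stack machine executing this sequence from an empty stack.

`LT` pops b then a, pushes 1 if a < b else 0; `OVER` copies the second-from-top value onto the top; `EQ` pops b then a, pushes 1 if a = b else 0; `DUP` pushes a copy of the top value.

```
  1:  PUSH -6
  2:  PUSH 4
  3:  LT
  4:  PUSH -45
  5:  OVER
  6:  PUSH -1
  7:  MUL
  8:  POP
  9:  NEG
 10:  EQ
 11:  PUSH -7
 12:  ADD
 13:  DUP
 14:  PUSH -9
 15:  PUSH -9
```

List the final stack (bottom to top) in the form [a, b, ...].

PUSH -6  -> [-6]
PUSH 4   -> [-6, 4]
LT       -> [1]
PUSH -45 -> [1, -45]
OVER     -> [1, -45, 1]
PUSH -1  -> [1, -45, 1, -1]
MUL      -> [1, -45, -1]
POP      -> [1, -45]
NEG      -> [1, 45]
EQ       -> [0]
PUSH -7  -> [0, -7]
ADD      -> [-7]
DUP      -> [-7, -7]
PUSH -9  -> [-7, -7, -9]
PUSH -9  -> [-7, -7, -9, -9]

[-7, -7, -9, -9]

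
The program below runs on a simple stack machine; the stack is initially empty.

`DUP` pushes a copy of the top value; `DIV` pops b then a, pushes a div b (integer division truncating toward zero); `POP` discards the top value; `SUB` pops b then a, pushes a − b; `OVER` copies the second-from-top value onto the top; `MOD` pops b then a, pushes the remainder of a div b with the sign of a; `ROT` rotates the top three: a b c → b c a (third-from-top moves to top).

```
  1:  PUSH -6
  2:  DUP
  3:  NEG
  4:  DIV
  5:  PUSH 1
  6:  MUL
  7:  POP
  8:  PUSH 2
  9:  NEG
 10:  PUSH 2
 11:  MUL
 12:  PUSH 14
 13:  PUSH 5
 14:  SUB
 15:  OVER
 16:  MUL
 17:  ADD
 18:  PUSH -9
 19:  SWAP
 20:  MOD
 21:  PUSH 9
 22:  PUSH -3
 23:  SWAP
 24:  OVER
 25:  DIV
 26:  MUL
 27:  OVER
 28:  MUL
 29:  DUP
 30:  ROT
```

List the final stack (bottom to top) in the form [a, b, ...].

[-81, -81, -9]

PUSH -6 : -6
DUP     : -6 -6
NEG     : -6 6
DIV     : -1
PUSH 1  : -1 1
MUL     : -1
POP     : (empty)
PUSH 2  : 2
NEG     : -2
PUSH 2  : -2 2
MUL     : -4
PUSH 14 : -4 14
PUSH 5  : -4 14 5
SUB     : -4 9
OVER    : -4 9 -4
MUL     : -4 -36
ADD     : -40
PUSH -9 : -40 -9
SWAP    : -9 -40
MOD     : -9
PUSH 9  : -9 9
PUSH -3 : -9 9 -3
SWAP    : -9 -3 9
OVER    : -9 -3 9 -3
DIV     : -9 -3 -3
MUL     : -9 9
OVER    : -9 9 -9
MUL     : -9 -81
DUP     : -9 -81 -81
ROT     : -81 -81 -9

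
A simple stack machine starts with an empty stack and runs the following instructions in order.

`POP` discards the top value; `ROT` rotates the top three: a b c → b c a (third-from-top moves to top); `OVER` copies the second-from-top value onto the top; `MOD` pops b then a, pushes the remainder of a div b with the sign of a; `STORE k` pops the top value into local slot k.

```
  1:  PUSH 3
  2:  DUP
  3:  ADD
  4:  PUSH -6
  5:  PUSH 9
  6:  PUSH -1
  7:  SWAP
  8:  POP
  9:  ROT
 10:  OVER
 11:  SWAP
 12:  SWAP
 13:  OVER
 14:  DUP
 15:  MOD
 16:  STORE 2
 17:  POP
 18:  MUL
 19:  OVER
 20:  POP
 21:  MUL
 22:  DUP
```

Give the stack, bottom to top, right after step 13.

[-6, -1, 6, -1, 6]

PUSH 3  : 3
DUP     : 3 3
ADD     : 6
PUSH -6 : 6 -6
PUSH 9  : 6 -6 9
PUSH -1 : 6 -6 9 -1
SWAP    : 6 -6 -1 9
POP     : 6 -6 -1
ROT     : -6 -1 6
OVER    : -6 -1 6 -1
SWAP    : -6 -1 -1 6
SWAP    : -6 -1 6 -1
OVER    : -6 -1 6 -1 6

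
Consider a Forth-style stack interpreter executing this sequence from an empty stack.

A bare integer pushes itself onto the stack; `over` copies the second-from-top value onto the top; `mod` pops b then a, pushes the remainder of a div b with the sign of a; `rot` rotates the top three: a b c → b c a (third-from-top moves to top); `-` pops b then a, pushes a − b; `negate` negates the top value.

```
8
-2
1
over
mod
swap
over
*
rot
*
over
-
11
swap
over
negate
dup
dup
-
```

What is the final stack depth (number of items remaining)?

5

8      -> [8]
-2     -> [8, -2]
1      -> [8, -2, 1]
over   -> [8, -2, 1, -2]
mod    -> [8, -2, 1]
swap   -> [8, 1, -2]
over   -> [8, 1, -2, 1]
*      -> [8, 1, -2]
rot    -> [1, -2, 8]
*      -> [1, -16]
over   -> [1, -16, 1]
-      -> [1, -17]
11     -> [1, -17, 11]
swap   -> [1, 11, -17]
over   -> [1, 11, -17, 11]
negate -> [1, 11, -17, -11]
dup    -> [1, 11, -17, -11, -11]
dup    -> [1, 11, -17, -11, -11, -11]
-      -> [1, 11, -17, -11, 0]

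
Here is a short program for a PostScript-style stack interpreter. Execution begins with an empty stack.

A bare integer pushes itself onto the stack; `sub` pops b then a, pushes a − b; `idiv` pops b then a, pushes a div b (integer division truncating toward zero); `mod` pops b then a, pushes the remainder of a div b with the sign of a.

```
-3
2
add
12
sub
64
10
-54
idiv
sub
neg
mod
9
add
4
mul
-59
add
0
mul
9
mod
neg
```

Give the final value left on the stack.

0

-3   → -3
2    → -3 2
add  → -1
12   → -1 12
sub  → -13
64   → -13 64
10   → -13 64 10
-54  → -13 64 10 -54
idiv → -13 64 0
sub  → -13 64
neg  → -13 -64
mod  → -13
9    → -13 9
add  → -4
4    → -4 4
mul  → -16
-59  → -16 -59
add  → -75
0    → -75 0
mul  → 0
9    → 0 9
mod  → 0
neg  → 0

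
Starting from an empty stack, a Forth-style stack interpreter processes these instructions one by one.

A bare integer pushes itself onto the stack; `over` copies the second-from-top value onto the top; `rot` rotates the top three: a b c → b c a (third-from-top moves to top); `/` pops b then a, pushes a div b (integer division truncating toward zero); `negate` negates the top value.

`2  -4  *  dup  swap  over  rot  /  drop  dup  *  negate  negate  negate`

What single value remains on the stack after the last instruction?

2       [2]
-4      [2, -4]
*       [-8]
dup     [-8, -8]
swap    [-8, -8]
over    [-8, -8, -8]
rot     [-8, -8, -8]
/       [-8, 1]
drop    [-8]
dup     [-8, -8]
*       [64]
negate  [-64]
negate  [64]
negate  [-64]

-64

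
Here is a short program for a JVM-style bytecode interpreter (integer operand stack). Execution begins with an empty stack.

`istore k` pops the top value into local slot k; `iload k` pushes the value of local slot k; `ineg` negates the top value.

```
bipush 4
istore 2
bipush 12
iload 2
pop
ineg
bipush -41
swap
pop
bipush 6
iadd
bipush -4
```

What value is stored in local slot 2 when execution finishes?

bipush 4    [4]
istore 2    []
bipush 12   [12]
iload 2     [12, 4]
pop         [12]
ineg        [-12]
bipush -41  [-12, -41]
swap        [-41, -12]
pop         [-41]
bipush 6    [-41, 6]
iadd        [-35]
bipush -4   [-35, -4]

4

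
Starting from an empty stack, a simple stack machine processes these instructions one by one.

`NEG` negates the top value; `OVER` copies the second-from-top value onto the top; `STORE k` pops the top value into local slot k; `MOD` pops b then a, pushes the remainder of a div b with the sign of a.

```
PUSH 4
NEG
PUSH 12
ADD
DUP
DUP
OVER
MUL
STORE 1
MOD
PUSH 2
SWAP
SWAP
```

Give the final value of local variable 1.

64

PUSH 4   [4]
NEG      [-4]
PUSH 12  [-4, 12]
ADD      [8]
DUP      [8, 8]
DUP      [8, 8, 8]
OVER     [8, 8, 8, 8]
MUL      [8, 8, 64]
STORE 1  [8, 8]
MOD      [0]
PUSH 2   [0, 2]
SWAP     [2, 0]
SWAP     [0, 2]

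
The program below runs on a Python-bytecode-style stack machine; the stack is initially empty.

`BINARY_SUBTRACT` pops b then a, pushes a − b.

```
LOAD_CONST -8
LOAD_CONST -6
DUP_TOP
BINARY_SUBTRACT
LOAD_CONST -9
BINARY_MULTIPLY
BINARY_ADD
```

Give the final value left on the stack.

-8

LOAD_CONST -8   -> [-8]
LOAD_CONST -6   -> [-8, -6]
DUP_TOP         -> [-8, -6, -6]
BINARY_SUBTRACT -> [-8, 0]
LOAD_CONST -9   -> [-8, 0, -9]
BINARY_MULTIPLY -> [-8, 0]
BINARY_ADD      -> [-8]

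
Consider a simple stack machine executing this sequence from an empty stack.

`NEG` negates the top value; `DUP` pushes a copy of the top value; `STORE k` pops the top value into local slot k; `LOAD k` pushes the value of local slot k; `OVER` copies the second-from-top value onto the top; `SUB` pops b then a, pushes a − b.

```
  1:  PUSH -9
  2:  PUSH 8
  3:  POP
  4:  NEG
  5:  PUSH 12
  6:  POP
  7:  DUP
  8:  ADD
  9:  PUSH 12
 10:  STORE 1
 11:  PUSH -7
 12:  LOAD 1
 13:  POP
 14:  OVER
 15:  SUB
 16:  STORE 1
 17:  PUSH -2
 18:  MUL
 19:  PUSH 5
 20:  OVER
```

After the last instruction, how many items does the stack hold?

PUSH -9 : [-9]
PUSH 8  : [-9, 8]
POP     : [-9]
NEG     : [9]
PUSH 12 : [9, 12]
POP     : [9]
DUP     : [9, 9]
ADD     : [18]
PUSH 12 : [18, 12]
STORE 1 : [18]
PUSH -7 : [18, -7]
LOAD 1  : [18, -7, 12]
POP     : [18, -7]
OVER    : [18, -7, 18]
SUB     : [18, -25]
STORE 1 : [18]
PUSH -2 : [18, -2]
MUL     : [-36]
PUSH 5  : [-36, 5]
OVER    : [-36, 5, -36]

3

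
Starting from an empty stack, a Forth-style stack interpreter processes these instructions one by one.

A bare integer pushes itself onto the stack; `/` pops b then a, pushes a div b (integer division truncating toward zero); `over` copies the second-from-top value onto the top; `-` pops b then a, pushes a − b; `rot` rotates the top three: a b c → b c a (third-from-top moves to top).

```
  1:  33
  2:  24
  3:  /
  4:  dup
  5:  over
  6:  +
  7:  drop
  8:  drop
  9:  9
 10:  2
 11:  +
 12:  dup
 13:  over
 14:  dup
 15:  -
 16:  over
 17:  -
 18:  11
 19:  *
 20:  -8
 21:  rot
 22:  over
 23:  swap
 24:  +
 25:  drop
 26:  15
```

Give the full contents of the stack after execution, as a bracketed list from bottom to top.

33   : [33]
24   : [33, 24]
/    : [1]
dup  : [1, 1]
over : [1, 1, 1]
+    : [1, 2]
drop : [1]
drop : []
9    : [9]
2    : [9, 2]
+    : [11]
dup  : [11, 11]
over : [11, 11, 11]
dup  : [11, 11, 11, 11]
-    : [11, 11, 0]
over : [11, 11, 0, 11]
-    : [11, 11, -11]
11   : [11, 11, -11, 11]
*    : [11, 11, -121]
-8   : [11, 11, -121, -8]
rot  : [11, -121, -8, 11]
over : [11, -121, -8, 11, -8]
swap : [11, -121, -8, -8, 11]
+    : [11, -121, -8, 3]
drop : [11, -121, -8]
15   : [11, -121, -8, 15]

[11, -121, -8, 15]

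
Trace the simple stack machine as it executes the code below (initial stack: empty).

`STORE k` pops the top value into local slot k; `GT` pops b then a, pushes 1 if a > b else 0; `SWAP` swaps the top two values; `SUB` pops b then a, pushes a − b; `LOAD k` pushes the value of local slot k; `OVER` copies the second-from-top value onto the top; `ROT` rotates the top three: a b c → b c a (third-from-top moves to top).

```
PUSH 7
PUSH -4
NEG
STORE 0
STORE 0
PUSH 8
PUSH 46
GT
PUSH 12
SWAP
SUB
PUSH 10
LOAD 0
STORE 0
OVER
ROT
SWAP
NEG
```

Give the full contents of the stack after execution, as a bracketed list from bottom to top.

PUSH 7  -> 7
PUSH -4 -> 7 -4
NEG     -> 7 4
STORE 0 -> 7
STORE 0 -> (empty)
PUSH 8  -> 8
PUSH 46 -> 8 46
GT      -> 0
PUSH 12 -> 0 12
SWAP    -> 12 0
SUB     -> 12
PUSH 10 -> 12 10
LOAD 0  -> 12 10 7
STORE 0 -> 12 10
OVER    -> 12 10 12
ROT     -> 10 12 12
SWAP    -> 10 12 12
NEG     -> 10 12 -12

[10, 12, -12]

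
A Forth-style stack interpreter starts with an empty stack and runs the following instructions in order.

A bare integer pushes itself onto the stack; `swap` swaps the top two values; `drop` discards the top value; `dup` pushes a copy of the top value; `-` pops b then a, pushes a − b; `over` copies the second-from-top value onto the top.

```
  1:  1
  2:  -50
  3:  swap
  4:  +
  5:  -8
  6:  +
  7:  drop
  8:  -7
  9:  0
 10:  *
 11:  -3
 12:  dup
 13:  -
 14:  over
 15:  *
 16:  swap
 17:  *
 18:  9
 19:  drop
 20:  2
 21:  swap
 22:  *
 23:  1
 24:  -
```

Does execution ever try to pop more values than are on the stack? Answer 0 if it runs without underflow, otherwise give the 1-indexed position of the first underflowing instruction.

1    : 1
-50  : 1 -50
swap : -50 1
+    : -49
-8   : -49 -8
+    : -57
drop : (empty)
-7   : -7
0    : -7 0
*    : 0
-3   : 0 -3
dup  : 0 -3 -3
-    : 0 0
over : 0 0 0
*    : 0 0
swap : 0 0
*    : 0
9    : 0 9
drop : 0
2    : 0 2
swap : 2 0
*    : 0
1    : 0 1
-    : -1

0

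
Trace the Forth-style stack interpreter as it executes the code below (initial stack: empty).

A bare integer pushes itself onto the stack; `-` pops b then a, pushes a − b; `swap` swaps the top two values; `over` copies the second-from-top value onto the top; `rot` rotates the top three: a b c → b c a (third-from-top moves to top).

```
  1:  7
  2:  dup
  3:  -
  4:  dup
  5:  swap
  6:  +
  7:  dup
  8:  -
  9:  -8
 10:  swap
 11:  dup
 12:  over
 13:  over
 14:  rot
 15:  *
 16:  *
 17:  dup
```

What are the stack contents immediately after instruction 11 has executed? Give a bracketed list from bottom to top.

7    : 7
dup  : 7 7
-    : 0
dup  : 0 0
swap : 0 0
+    : 0
dup  : 0 0
-    : 0
-8   : 0 -8
swap : -8 0
dup  : -8 0 0

[-8, 0, 0]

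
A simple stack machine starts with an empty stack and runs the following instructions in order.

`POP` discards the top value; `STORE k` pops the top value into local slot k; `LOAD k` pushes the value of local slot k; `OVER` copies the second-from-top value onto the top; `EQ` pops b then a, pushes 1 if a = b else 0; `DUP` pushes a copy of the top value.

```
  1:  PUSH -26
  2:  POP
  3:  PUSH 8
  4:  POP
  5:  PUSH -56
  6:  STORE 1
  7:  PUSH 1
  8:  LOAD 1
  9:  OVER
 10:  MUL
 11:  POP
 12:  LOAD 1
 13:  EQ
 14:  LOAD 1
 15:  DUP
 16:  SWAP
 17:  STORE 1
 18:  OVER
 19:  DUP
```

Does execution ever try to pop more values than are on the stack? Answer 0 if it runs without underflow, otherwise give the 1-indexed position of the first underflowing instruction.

PUSH -26  [-26]
POP       []
PUSH 8    [8]
POP       []
PUSH -56  [-56]
STORE 1   []
PUSH 1    [1]
LOAD 1    [1, -56]
OVER      [1, -56, 1]
MUL       [1, -56]
POP       [1]
LOAD 1    [1, -56]
EQ        [0]
LOAD 1    [0, -56]
DUP       [0, -56, -56]
SWAP      [0, -56, -56]
STORE 1   [0, -56]
OVER      [0, -56, 0]
DUP       [0, -56, 0, 0]

0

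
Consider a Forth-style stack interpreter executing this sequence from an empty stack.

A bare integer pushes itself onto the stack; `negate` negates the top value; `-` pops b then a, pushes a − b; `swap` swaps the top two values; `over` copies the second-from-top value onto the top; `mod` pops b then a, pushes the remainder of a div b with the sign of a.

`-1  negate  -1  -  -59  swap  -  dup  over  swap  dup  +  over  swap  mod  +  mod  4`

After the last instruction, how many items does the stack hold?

2

-1     -> [-1]
negate -> [1]
-1     -> [1, -1]
-      -> [2]
-59    -> [2, -59]
swap   -> [-59, 2]
-      -> [-61]
dup    -> [-61, -61]
over   -> [-61, -61, -61]
swap   -> [-61, -61, -61]
dup    -> [-61, -61, -61, -61]
+      -> [-61, -61, -122]
over   -> [-61, -61, -122, -61]
swap   -> [-61, -61, -61, -122]
mod    -> [-61, -61, -61]
+      -> [-61, -122]
mod    -> [-61]
4      -> [-61, 4]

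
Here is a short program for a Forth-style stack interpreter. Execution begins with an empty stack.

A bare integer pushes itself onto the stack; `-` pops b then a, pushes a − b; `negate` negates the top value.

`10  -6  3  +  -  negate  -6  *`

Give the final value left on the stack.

10     -> 10
-6     -> 10 -6
3      -> 10 -6 3
+      -> 10 -3
-      -> 13
negate -> -13
-6     -> -13 -6
*      -> 78

78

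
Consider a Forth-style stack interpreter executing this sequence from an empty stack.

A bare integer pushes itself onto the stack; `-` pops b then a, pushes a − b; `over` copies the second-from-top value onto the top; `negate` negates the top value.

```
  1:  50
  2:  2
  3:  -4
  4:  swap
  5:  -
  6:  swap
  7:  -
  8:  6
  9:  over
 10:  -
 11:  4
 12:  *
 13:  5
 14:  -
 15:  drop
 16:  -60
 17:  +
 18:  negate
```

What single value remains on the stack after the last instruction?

116

50     : [50]
2      : [50, 2]
-4     : [50, 2, -4]
swap   : [50, -4, 2]
-      : [50, -6]
swap   : [-6, 50]
-      : [-56]
6      : [-56, 6]
over   : [-56, 6, -56]
-      : [-56, 62]
4      : [-56, 62, 4]
*      : [-56, 248]
5      : [-56, 248, 5]
-      : [-56, 243]
drop   : [-56]
-60    : [-56, -60]
+      : [-116]
negate : [116]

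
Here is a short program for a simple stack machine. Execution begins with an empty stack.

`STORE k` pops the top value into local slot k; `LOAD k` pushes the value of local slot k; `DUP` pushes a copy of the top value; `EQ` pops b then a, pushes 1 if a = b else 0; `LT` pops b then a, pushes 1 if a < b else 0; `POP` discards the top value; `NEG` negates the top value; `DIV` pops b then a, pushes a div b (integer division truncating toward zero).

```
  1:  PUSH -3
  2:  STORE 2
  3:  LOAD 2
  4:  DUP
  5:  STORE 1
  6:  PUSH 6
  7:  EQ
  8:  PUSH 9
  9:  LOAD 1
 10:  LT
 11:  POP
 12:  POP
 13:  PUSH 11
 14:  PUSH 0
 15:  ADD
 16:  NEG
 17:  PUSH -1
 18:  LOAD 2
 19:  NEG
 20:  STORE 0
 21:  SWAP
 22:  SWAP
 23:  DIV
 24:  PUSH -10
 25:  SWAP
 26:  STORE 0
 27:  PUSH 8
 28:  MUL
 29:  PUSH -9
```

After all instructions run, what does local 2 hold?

-3

PUSH -3  -> [-3]
STORE 2  -> []
LOAD 2   -> [-3]
DUP      -> [-3, -3]
STORE 1  -> [-3]
PUSH 6   -> [-3, 6]
EQ       -> [0]
PUSH 9   -> [0, 9]
LOAD 1   -> [0, 9, -3]
LT       -> [0, 0]
POP      -> [0]
POP      -> []
PUSH 11  -> [11]
PUSH 0   -> [11, 0]
ADD      -> [11]
NEG      -> [-11]
PUSH -1  -> [-11, -1]
LOAD 2   -> [-11, -1, -3]
NEG      -> [-11, -1, 3]
STORE 0  -> [-11, -1]
SWAP     -> [-1, -11]
SWAP     -> [-11, -1]
DIV      -> [11]
PUSH -10 -> [11, -10]
SWAP     -> [-10, 11]
STORE 0  -> [-10]
PUSH 8   -> [-10, 8]
MUL      -> [-80]
PUSH -9  -> [-80, -9]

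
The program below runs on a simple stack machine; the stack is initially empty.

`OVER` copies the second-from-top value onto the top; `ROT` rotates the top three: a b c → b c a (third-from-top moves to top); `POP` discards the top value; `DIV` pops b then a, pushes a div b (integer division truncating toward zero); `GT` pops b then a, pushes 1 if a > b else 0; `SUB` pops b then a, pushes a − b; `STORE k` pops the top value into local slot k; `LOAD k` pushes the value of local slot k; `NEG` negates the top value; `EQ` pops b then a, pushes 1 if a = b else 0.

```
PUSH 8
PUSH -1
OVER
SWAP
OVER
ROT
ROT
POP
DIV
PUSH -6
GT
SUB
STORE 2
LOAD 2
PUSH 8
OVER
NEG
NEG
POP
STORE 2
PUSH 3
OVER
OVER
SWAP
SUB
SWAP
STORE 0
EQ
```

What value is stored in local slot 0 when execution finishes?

3

PUSH 8   [8]
PUSH -1  [8, -1]
OVER     [8, -1, 8]
SWAP     [8, 8, -1]
OVER     [8, 8, -1, 8]
ROT      [8, -1, 8, 8]
ROT      [8, 8, 8, -1]
POP      [8, 8, 8]
DIV      [8, 1]
PUSH -6  [8, 1, -6]
GT       [8, 1]
SUB      [7]
STORE 2  []
LOAD 2   [7]
PUSH 8   [7, 8]
OVER     [7, 8, 7]
NEG      [7, 8, -7]
NEG      [7, 8, 7]
POP      [7, 8]
STORE 2  [7]
PUSH 3   [7, 3]
OVER     [7, 3, 7]
OVER     [7, 3, 7, 3]
SWAP     [7, 3, 3, 7]
SUB      [7, 3, -4]
SWAP     [7, -4, 3]
STORE 0  [7, -4]
EQ       [0]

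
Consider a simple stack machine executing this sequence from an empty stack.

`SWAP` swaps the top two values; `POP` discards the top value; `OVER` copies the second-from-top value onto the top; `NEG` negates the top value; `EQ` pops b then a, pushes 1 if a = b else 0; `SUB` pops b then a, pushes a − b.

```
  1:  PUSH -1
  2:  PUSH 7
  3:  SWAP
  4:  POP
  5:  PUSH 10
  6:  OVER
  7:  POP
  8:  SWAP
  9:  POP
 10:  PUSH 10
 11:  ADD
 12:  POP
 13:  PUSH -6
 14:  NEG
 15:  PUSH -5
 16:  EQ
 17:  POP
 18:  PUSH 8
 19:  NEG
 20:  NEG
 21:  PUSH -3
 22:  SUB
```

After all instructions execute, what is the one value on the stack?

11

PUSH -1 : -1
PUSH 7  : -1 7
SWAP    : 7 -1
POP     : 7
PUSH 10 : 7 10
OVER    : 7 10 7
POP     : 7 10
SWAP    : 10 7
POP     : 10
PUSH 10 : 10 10
ADD     : 20
POP     : (empty)
PUSH -6 : -6
NEG     : 6
PUSH -5 : 6 -5
EQ      : 0
POP     : (empty)
PUSH 8  : 8
NEG     : -8
NEG     : 8
PUSH -3 : 8 -3
SUB     : 11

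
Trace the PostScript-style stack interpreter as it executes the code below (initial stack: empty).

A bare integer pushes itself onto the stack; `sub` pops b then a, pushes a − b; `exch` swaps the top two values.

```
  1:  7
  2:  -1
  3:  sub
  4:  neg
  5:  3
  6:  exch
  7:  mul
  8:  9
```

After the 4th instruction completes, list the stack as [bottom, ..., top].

[-8]

7   -> [7]
-1  -> [7, -1]
sub -> [8]
neg -> [-8]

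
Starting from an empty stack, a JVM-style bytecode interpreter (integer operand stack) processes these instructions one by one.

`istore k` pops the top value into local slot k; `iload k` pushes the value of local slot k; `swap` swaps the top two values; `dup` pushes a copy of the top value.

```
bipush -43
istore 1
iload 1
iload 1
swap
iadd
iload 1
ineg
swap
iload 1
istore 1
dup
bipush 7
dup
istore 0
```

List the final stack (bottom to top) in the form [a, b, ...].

[43, -86, -86, 7]

bipush -43 : [-43]
istore 1   : []
iload 1    : [-43]
iload 1    : [-43, -43]
swap       : [-43, -43]
iadd       : [-86]
iload 1    : [-86, -43]
ineg       : [-86, 43]
swap       : [43, -86]
iload 1    : [43, -86, -43]
istore 1   : [43, -86]
dup        : [43, -86, -86]
bipush 7   : [43, -86, -86, 7]
dup        : [43, -86, -86, 7, 7]
istore 0   : [43, -86, -86, 7]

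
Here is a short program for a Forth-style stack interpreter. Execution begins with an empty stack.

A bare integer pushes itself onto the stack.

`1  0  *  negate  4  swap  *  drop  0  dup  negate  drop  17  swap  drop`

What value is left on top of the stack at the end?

17

1      -> 1
0      -> 1 0
*      -> 0
negate -> 0
4      -> 0 4
swap   -> 4 0
*      -> 0
drop   -> (empty)
0      -> 0
dup    -> 0 0
negate -> 0 0
drop   -> 0
17     -> 0 17
swap   -> 17 0
drop   -> 17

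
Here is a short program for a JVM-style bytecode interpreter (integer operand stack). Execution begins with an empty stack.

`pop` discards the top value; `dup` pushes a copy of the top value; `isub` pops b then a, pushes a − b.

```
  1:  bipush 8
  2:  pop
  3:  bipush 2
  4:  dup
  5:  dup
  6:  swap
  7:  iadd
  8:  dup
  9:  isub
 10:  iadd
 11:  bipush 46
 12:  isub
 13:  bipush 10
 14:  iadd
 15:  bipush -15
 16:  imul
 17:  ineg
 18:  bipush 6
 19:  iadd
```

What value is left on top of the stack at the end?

bipush 8   : [8]
pop        : []
bipush 2   : [2]
dup        : [2, 2]
dup        : [2, 2, 2]
swap       : [2, 2, 2]
iadd       : [2, 4]
dup        : [2, 4, 4]
isub       : [2, 0]
iadd       : [2]
bipush 46  : [2, 46]
isub       : [-44]
bipush 10  : [-44, 10]
iadd       : [-34]
bipush -15 : [-34, -15]
imul       : [510]
ineg       : [-510]
bipush 6   : [-510, 6]
iadd       : [-504]

-504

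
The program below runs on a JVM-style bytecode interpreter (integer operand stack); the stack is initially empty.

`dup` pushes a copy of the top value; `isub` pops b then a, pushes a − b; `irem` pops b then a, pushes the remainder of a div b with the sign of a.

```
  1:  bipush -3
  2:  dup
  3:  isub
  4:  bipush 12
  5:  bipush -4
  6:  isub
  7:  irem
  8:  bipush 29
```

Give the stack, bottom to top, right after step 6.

bipush -3  [-3]
dup        [-3, -3]
isub       [0]
bipush 12  [0, 12]
bipush -4  [0, 12, -4]
isub       [0, 16]

[0, 16]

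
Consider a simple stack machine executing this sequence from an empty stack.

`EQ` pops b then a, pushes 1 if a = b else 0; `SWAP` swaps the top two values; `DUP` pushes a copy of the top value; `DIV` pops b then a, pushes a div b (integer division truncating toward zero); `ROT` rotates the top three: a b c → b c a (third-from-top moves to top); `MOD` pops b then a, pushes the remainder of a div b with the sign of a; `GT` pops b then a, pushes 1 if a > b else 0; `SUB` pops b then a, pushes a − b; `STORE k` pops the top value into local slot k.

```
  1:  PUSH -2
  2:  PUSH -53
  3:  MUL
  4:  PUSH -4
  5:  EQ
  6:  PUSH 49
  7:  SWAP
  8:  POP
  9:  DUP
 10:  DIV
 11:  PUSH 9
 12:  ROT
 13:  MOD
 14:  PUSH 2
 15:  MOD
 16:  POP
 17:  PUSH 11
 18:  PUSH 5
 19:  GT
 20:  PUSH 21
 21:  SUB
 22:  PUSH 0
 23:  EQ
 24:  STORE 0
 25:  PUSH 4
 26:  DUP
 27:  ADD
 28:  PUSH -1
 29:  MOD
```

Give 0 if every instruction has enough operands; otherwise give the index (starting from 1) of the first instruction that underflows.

PUSH -2  -> -2
PUSH -53 -> -2 -53
MUL      -> 106
PUSH -4  -> 106 -4
EQ       -> 0
PUSH 49  -> 0 49
SWAP     -> 49 0
POP      -> 49
DUP      -> 49 49
DIV      -> 1
PUSH 9   -> 1 9
ROT  — needs 3 operands, stack has 2 → underflow

12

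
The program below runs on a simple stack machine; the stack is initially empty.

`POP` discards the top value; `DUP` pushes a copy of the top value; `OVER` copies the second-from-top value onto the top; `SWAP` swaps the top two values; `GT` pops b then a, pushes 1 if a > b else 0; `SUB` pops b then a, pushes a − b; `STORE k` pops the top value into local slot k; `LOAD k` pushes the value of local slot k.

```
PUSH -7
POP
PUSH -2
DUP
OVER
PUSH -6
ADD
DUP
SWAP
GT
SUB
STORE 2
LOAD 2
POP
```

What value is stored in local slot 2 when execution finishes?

PUSH -7 -> -7
POP     -> (empty)
PUSH -2 -> -2
DUP     -> -2 -2
OVER    -> -2 -2 -2
PUSH -6 -> -2 -2 -2 -6
ADD     -> -2 -2 -8
DUP     -> -2 -2 -8 -8
SWAP    -> -2 -2 -8 -8
GT      -> -2 -2 0
SUB     -> -2 -2
STORE 2 -> -2
LOAD 2  -> -2 -2
POP     -> -2

-2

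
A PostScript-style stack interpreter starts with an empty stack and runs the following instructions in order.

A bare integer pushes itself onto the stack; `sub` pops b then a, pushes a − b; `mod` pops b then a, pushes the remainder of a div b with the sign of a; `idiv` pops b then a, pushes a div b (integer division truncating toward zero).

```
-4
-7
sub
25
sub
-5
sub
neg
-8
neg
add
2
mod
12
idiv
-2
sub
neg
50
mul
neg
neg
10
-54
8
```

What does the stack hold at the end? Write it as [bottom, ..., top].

[-100, 10, -54, 8]

-4   → -4
-7   → -4 -7
sub  → 3
25   → 3 25
sub  → -22
-5   → -22 -5
sub  → -17
neg  → 17
-8   → 17 -8
neg  → 17 8
add  → 25
2    → 25 2
mod  → 1
12   → 1 12
idiv → 0
-2   → 0 -2
sub  → 2
neg  → -2
50   → -2 50
mul  → -100
neg  → 100
neg  → -100
10   → -100 10
-54  → -100 10 -54
8    → -100 10 -54 8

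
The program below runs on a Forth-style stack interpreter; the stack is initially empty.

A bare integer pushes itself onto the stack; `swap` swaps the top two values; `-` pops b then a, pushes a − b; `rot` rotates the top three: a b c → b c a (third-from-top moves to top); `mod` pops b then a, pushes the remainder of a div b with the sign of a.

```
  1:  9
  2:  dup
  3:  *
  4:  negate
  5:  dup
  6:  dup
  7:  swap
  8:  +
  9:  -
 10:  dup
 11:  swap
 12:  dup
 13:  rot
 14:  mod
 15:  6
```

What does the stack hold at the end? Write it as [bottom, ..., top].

[81, 0, 6]

9      -> [9]
dup    -> [9, 9]
*      -> [81]
negate -> [-81]
dup    -> [-81, -81]
dup    -> [-81, -81, -81]
swap   -> [-81, -81, -81]
+      -> [-81, -162]
-      -> [81]
dup    -> [81, 81]
swap   -> [81, 81]
dup    -> [81, 81, 81]
rot    -> [81, 81, 81]
mod    -> [81, 0]
6      -> [81, 0, 6]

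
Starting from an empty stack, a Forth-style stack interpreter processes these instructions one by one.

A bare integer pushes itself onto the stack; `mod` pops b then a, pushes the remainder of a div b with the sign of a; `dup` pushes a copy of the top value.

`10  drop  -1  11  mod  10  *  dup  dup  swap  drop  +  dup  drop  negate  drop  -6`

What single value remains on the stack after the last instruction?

-6

10      10
drop    (empty)
-1      -1
11      -1 11
mod     -1
10      -1 10
*       -10
dup     -10 -10
dup     -10 -10 -10
swap    -10 -10 -10
drop    -10 -10
+       -20
dup     -20 -20
drop    -20
negate  20
drop    (empty)
-6      -6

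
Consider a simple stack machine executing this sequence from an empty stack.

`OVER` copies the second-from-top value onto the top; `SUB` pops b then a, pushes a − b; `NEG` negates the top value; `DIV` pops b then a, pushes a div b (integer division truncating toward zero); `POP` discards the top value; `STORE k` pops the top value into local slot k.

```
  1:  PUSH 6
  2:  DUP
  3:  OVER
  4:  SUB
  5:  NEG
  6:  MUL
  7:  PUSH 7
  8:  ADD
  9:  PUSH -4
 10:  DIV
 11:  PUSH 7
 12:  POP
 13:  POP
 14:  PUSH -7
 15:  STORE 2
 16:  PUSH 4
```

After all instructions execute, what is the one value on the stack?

PUSH 6  : [6]
DUP     : [6, 6]
OVER    : [6, 6, 6]
SUB     : [6, 0]
NEG     : [6, 0]
MUL     : [0]
PUSH 7  : [0, 7]
ADD     : [7]
PUSH -4 : [7, -4]
DIV     : [-1]
PUSH 7  : [-1, 7]
POP     : [-1]
POP     : []
PUSH -7 : [-7]
STORE 2 : []
PUSH 4  : [4]

4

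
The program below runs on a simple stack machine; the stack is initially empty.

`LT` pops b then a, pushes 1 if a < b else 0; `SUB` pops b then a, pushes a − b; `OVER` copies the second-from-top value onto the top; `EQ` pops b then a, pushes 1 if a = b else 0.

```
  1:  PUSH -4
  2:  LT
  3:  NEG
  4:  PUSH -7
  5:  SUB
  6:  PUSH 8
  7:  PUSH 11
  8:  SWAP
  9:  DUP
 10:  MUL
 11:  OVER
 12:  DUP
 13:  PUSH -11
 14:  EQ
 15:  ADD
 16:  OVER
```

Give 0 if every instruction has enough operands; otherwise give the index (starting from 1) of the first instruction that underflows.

PUSH -4  [-4]
LT  — needs 2 operands, stack has 1 → underflow

2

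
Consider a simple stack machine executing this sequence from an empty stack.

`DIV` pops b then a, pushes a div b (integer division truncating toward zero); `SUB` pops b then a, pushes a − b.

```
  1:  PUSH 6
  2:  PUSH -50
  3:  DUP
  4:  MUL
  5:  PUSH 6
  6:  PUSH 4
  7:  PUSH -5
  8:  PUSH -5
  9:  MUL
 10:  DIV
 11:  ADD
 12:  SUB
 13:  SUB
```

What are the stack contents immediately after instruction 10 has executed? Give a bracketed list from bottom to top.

PUSH 6   : [6]
PUSH -50 : [6, -50]
DUP      : [6, -50, -50]
MUL      : [6, 2500]
PUSH 6   : [6, 2500, 6]
PUSH 4   : [6, 2500, 6, 4]
PUSH -5  : [6, 2500, 6, 4, -5]
PUSH -5  : [6, 2500, 6, 4, -5, -5]
MUL      : [6, 2500, 6, 4, 25]
DIV      : [6, 2500, 6, 0]

[6, 2500, 6, 0]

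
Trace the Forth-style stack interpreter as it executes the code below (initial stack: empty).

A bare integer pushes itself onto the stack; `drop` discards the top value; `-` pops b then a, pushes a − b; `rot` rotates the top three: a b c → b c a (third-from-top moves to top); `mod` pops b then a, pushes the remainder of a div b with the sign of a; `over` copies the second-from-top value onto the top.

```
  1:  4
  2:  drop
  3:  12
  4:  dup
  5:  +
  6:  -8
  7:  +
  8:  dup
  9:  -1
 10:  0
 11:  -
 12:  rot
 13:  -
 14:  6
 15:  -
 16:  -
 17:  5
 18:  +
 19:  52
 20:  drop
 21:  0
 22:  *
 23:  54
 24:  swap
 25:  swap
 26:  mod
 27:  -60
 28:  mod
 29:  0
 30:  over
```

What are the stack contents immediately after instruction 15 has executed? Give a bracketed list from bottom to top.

4     4
drop  (empty)
12    12
dup   12 12
+     24
-8    24 -8
+     16
dup   16 16
-1    16 16 -1
0     16 16 -1 0
-     16 16 -1
rot   16 -1 16
-     16 -17
6     16 -17 6
-     16 -23

[16, -23]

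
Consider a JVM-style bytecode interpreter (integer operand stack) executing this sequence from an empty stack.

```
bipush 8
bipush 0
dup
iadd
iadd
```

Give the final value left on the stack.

8

bipush 8  [8]
bipush 0  [8, 0]
dup       [8, 0, 0]
iadd      [8, 0]
iadd      [8]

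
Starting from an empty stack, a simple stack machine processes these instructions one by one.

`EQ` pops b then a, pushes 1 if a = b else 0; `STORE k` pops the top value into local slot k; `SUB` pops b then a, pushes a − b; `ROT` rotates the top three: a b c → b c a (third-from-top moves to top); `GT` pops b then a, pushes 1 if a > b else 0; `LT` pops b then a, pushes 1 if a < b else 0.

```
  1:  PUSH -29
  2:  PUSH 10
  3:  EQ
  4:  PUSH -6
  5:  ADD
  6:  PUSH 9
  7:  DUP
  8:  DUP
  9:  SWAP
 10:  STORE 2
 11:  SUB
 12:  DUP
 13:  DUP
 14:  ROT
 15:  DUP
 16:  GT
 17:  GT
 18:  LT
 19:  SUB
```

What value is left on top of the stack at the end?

PUSH -29 -> [-29]
PUSH 10  -> [-29, 10]
EQ       -> [0]
PUSH -6  -> [0, -6]
ADD      -> [-6]
PUSH 9   -> [-6, 9]
DUP      -> [-6, 9, 9]
DUP      -> [-6, 9, 9, 9]
SWAP     -> [-6, 9, 9, 9]
STORE 2  -> [-6, 9, 9]
SUB      -> [-6, 0]
DUP      -> [-6, 0, 0]
DUP      -> [-6, 0, 0, 0]
ROT      -> [-6, 0, 0, 0]
DUP      -> [-6, 0, 0, 0, 0]
GT       -> [-6, 0, 0, 0]
GT       -> [-6, 0, 0]
LT       -> [-6, 0]
SUB      -> [-6]

-6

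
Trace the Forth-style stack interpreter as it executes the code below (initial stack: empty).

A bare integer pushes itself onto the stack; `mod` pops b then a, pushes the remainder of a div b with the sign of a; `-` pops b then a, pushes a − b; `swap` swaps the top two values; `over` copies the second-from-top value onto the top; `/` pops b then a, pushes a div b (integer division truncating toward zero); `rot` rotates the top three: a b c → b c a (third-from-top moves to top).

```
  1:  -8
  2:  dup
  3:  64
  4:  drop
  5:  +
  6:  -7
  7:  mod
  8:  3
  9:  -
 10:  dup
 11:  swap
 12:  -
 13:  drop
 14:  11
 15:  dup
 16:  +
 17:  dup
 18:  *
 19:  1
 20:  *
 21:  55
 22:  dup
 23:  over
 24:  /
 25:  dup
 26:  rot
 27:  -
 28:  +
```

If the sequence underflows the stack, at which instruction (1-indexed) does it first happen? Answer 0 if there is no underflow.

0

-8   → -8
dup  → -8 -8
64   → -8 -8 64
drop → -8 -8
+    → -16
-7   → -16 -7
mod  → -2
3    → -2 3
-    → -5
dup  → -5 -5
swap → -5 -5
-    → 0
drop → (empty)
11   → 11
dup  → 11 11
+    → 22
dup  → 22 22
*    → 484
1    → 484 1
*    → 484
55   → 484 55
dup  → 484 55 55
over → 484 55 55 55
/    → 484 55 1
dup  → 484 55 1 1
rot  → 484 1 1 55
-    → 484 1 -54
+    → 484 -53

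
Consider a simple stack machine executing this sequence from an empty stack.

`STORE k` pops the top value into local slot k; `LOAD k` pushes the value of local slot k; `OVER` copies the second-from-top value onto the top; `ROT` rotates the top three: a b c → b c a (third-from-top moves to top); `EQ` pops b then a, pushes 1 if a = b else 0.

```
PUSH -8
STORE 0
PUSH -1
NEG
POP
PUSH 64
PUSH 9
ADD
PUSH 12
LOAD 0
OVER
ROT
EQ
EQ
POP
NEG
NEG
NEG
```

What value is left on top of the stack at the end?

-73

PUSH -8 -> [-8]
STORE 0 -> []
PUSH -1 -> [-1]
NEG     -> [1]
POP     -> []
PUSH 64 -> [64]
PUSH 9  -> [64, 9]
ADD     -> [73]
PUSH 12 -> [73, 12]
LOAD 0  -> [73, 12, -8]
OVER    -> [73, 12, -8, 12]
ROT     -> [73, -8, 12, 12]
EQ      -> [73, -8, 1]
EQ      -> [73, 0]
POP     -> [73]
NEG     -> [-73]
NEG     -> [73]
NEG     -> [-73]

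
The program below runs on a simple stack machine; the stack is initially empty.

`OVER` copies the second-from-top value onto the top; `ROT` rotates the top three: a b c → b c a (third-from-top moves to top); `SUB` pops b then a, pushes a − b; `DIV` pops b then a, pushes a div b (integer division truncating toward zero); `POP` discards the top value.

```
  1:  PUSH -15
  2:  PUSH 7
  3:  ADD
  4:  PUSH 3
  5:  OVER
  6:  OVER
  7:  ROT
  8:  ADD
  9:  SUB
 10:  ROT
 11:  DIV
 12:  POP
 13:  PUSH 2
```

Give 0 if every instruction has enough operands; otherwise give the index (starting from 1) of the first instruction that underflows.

PUSH -15 : [-15]
PUSH 7   : [-15, 7]
ADD      : [-8]
PUSH 3   : [-8, 3]
OVER     : [-8, 3, -8]
OVER     : [-8, 3, -8, 3]
ROT      : [-8, -8, 3, 3]
ADD      : [-8, -8, 6]
SUB      : [-8, -14]
ROT  — needs 3 operands, stack has 2 → underflow

10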